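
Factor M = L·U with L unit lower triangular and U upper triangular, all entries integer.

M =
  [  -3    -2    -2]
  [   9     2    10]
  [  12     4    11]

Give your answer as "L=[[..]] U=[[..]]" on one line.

  r1 -= -3·r0 → [0,-4,4]
  r2 -= -4·r0 → [0,-4,3]
  r2 -= 1·r1 → [0,0,-1]

L=[[1,0,0],[-3,1,0],[-4,1,1]] U=[[-3,-2,-2],[0,-4,4],[0,0,-1]]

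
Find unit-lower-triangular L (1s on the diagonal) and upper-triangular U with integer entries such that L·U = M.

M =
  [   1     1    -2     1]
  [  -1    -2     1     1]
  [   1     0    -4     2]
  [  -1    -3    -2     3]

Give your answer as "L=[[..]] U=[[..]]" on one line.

L=[[1,0,0,0],[-1,1,0,0],[1,1,1,0],[-1,2,2,1]] U=[[1,1,-2,1],[0,-1,-1,2],[0,0,-1,-1],[0,0,0,2]]

  row1 -= -1·row0 → [0,-1,-1,2]
  row2 -= 1·row0 → [0,-1,-2,1]
  row3 -= -1·row0 → [0,-2,-4,4]
  row2 -= 1·row1 → [0,0,-1,-1]
  row3 -= 2·row1 → [0,0,-2,0]
  row3 -= 2·row2 → [0,0,0,2]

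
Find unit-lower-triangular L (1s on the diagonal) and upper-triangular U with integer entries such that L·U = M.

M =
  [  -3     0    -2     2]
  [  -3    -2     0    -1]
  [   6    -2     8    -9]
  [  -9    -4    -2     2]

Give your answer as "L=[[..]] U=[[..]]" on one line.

  r1 -= 1·r0 → [0,-2,2,-3]
  r2 -= -2·r0 → [0,-2,4,-5]
  r3 -= 3·r0 → [0,-4,4,-4]
  r2 -= 1·r1 → [0,0,2,-2]
  r3 -= 2·r1 → [0,0,0,2]
  r3 -= 0·r2 → [0,0,0,2]

L=[[1,0,0,0],[1,1,0,0],[-2,1,1,0],[3,2,0,1]] U=[[-3,0,-2,2],[0,-2,2,-3],[0,0,2,-2],[0,0,0,2]]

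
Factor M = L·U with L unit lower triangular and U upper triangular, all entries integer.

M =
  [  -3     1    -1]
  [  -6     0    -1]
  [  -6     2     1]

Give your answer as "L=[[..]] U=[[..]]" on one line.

L=[[1,0,0],[2,1,0],[2,0,1]] U=[[-3,1,-1],[0,-2,1],[0,0,3]]

  row1 -= 2·row0 → [0,-2,1]
  row2 -= 2·row0 → [0,0,3]
  row2 -= 0·row1 → [0,0,3]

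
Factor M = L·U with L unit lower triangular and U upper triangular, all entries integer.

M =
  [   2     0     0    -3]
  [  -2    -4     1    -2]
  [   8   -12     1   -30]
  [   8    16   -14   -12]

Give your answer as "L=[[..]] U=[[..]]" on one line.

L=[[1,0,0,0],[-1,1,0,0],[4,3,1,0],[4,-4,5,1]] U=[[2,0,0,-3],[0,-4,1,-5],[0,0,-2,-3],[0,0,0,-5]]

  row1 -= -1·row0 → [0,-4,1,-5]
  row2 -= 4·row0 → [0,-12,1,-18]
  row3 -= 4·row0 → [0,16,-14,0]
  row2 -= 3·row1 → [0,0,-2,-3]
  row3 -= -4·row1 → [0,0,-10,-20]
  row3 -= 5·row2 → [0,0,0,-5]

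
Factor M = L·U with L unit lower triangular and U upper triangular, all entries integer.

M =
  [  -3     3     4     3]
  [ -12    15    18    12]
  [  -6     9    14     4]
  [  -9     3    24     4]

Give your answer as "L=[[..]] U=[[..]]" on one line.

L=[[1,0,0,0],[4,1,0,0],[2,1,1,0],[3,-2,4,1]] U=[[-3,3,4,3],[0,3,2,0],[0,0,4,-2],[0,0,0,3]]

  R1 -= 4·R0 → [0,3,2,0]
  R2 -= 2·R0 → [0,3,6,-2]
  R3 -= 3·R0 → [0,-6,12,-5]
  R2 -= 1·R1 → [0,0,4,-2]
  R3 -= -2·R1 → [0,0,16,-5]
  R3 -= 4·R2 → [0,0,0,3]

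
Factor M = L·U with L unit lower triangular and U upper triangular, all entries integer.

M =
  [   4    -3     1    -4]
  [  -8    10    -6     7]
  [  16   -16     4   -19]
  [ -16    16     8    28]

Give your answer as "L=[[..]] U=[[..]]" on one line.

  r1 -= -2·r0 → [0,4,-4,-1]
  r2 -= 4·r0 → [0,-4,0,-3]
  r3 -= -4·r0 → [0,4,12,12]
  r2 -= -1·r1 → [0,0,-4,-4]
  r3 -= 1·r1 → [0,0,16,13]
  r3 -= -4·r2 → [0,0,0,-3]

L=[[1,0,0,0],[-2,1,0,0],[4,-1,1,0],[-4,1,-4,1]] U=[[4,-3,1,-4],[0,4,-4,-1],[0,0,-4,-4],[0,0,0,-3]]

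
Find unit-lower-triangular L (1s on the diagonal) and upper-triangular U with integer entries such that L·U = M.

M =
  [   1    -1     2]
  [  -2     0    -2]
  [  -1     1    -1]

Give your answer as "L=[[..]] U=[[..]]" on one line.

L=[[1,0,0],[-2,1,0],[-1,0,1]] U=[[1,-1,2],[0,-2,2],[0,0,1]]

  R1 -= -2·R0 → [0,-2,2]
  R2 -= -1·R0 → [0,0,1]
  R2 -= 0·R1 → [0,0,1]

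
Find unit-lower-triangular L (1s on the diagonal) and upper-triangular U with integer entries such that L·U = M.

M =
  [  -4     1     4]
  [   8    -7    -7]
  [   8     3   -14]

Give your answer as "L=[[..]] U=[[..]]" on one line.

  R1 -= -2·R0 → [0,-5,1]
  R2 -= -2·R0 → [0,5,-6]
  R2 -= -1·R1 → [0,0,-5]

L=[[1,0,0],[-2,1,0],[-2,-1,1]] U=[[-4,1,4],[0,-5,1],[0,0,-5]]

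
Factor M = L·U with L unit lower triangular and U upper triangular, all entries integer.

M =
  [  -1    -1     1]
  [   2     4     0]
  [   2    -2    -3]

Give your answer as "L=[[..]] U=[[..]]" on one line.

L=[[1,0,0],[-2,1,0],[-2,-2,1]] U=[[-1,-1,1],[0,2,2],[0,0,3]]

  r1 -= -2·r0 → [0,2,2]
  r2 -= -2·r0 → [0,-4,-1]
  r2 -= -2·r1 → [0,0,3]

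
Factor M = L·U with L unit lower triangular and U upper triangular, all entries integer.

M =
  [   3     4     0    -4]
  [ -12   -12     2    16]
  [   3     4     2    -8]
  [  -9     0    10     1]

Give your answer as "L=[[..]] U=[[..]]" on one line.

  r1 -= -4·r0 → [0,4,2,0]
  r2 -= 1·r0 → [0,0,2,-4]
  r3 -= -3·r0 → [0,12,10,-11]
  r2 -= 0·r1 → [0,0,2,-4]
  r3 -= 3·r1 → [0,0,4,-11]
  r3 -= 2·r2 → [0,0,0,-3]

L=[[1,0,0,0],[-4,1,0,0],[1,0,1,0],[-3,3,2,1]] U=[[3,4,0,-4],[0,4,2,0],[0,0,2,-4],[0,0,0,-3]]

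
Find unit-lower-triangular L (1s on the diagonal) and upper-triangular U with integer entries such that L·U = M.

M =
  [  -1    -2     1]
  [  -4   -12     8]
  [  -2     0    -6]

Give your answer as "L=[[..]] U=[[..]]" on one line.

  row1 -= 4·row0 → [0,-4,4]
  row2 -= 2·row0 → [0,4,-8]
  row2 -= -1·row1 → [0,0,-4]

L=[[1,0,0],[4,1,0],[2,-1,1]] U=[[-1,-2,1],[0,-4,4],[0,0,-4]]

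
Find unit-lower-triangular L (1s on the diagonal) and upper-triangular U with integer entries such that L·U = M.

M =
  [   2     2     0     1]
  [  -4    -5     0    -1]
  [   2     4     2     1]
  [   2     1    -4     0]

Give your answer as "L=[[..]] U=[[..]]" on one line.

  row1 -= -2·row0 → [0,-1,0,1]
  row2 -= 1·row0 → [0,2,2,0]
  row3 -= 1·row0 → [0,-1,-4,-1]
  row2 -= -2·row1 → [0,0,2,2]
  row3 -= 1·row1 → [0,0,-4,-2]
  row3 -= -2·row2 → [0,0,0,2]

L=[[1,0,0,0],[-2,1,0,0],[1,-2,1,0],[1,1,-2,1]] U=[[2,2,0,1],[0,-1,0,1],[0,0,2,2],[0,0,0,2]]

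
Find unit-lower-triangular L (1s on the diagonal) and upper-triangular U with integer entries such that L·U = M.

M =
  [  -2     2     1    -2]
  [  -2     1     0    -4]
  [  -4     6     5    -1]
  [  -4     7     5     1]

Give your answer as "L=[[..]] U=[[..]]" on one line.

L=[[1,0,0,0],[1,1,0,0],[2,-2,1,0],[2,-3,0,1]] U=[[-2,2,1,-2],[0,-1,-1,-2],[0,0,1,-1],[0,0,0,-1]]

  R1 -= 1·R0 → [0,-1,-1,-2]
  R2 -= 2·R0 → [0,2,3,3]
  R3 -= 2·R0 → [0,3,3,5]
  R2 -= -2·R1 → [0,0,1,-1]
  R3 -= -3·R1 → [0,0,0,-1]
  R3 -= 0·R2 → [0,0,0,-1]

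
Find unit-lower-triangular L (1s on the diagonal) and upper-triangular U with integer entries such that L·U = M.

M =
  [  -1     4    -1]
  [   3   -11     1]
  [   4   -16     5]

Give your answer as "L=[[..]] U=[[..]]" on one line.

L=[[1,0,0],[-3,1,0],[-4,0,1]] U=[[-1,4,-1],[0,1,-2],[0,0,1]]

  R1 -= -3·R0 → [0,1,-2]
  R2 -= -4·R0 → [0,0,1]
  R2 -= 0·R1 → [0,0,1]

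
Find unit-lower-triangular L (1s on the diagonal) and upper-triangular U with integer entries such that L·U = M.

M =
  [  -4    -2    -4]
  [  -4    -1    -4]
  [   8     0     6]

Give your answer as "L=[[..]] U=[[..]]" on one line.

  R1 -= 1·R0 → [0,1,0]
  R2 -= -2·R0 → [0,-4,-2]
  R2 -= -4·R1 → [0,0,-2]

L=[[1,0,0],[1,1,0],[-2,-4,1]] U=[[-4,-2,-4],[0,1,0],[0,0,-2]]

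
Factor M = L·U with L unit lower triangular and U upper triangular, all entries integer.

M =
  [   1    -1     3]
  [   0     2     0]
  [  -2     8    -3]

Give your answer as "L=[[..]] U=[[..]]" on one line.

L=[[1,0,0],[0,1,0],[-2,3,1]] U=[[1,-1,3],[0,2,0],[0,0,3]]

  r1 -= 0·r0 → [0,2,0]
  r2 -= -2·r0 → [0,6,3]
  r2 -= 3·r1 → [0,0,3]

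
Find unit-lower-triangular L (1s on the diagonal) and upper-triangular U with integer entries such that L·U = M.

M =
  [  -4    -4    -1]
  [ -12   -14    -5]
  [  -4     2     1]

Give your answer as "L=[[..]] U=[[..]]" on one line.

L=[[1,0,0],[3,1,0],[1,-3,1]] U=[[-4,-4,-1],[0,-2,-2],[0,0,-4]]

  R1 -= 3·R0 → [0,-2,-2]
  R2 -= 1·R0 → [0,6,2]
  R2 -= -3·R1 → [0,0,-4]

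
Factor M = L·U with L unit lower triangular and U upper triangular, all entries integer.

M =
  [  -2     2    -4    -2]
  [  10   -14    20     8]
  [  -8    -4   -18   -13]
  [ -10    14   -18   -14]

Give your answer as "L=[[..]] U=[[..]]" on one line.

L=[[1,0,0,0],[-5,1,0,0],[4,3,1,0],[5,-1,-1,1]] U=[[-2,2,-4,-2],[0,-4,0,-2],[0,0,-2,1],[0,0,0,-5]]

  R1 -= -5·R0 → [0,-4,0,-2]
  R2 -= 4·R0 → [0,-12,-2,-5]
  R3 -= 5·R0 → [0,4,2,-4]
  R2 -= 3·R1 → [0,0,-2,1]
  R3 -= -1·R1 → [0,0,2,-6]
  R3 -= -1·R2 → [0,0,0,-5]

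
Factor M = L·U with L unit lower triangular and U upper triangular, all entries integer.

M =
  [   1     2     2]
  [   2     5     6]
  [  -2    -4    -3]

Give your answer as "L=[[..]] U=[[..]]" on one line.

  R1 -= 2·R0 → [0,1,2]
  R2 -= -2·R0 → [0,0,1]
  R2 -= 0·R1 → [0,0,1]

L=[[1,0,0],[2,1,0],[-2,0,1]] U=[[1,2,2],[0,1,2],[0,0,1]]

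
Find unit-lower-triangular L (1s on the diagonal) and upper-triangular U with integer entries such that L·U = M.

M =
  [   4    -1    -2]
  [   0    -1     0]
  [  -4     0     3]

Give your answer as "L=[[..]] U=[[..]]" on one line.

  R1 -= 0·R0 → [0,-1,0]
  R2 -= -1·R0 → [0,-1,1]
  R2 -= 1·R1 → [0,0,1]

L=[[1,0,0],[0,1,0],[-1,1,1]] U=[[4,-1,-2],[0,-1,0],[0,0,1]]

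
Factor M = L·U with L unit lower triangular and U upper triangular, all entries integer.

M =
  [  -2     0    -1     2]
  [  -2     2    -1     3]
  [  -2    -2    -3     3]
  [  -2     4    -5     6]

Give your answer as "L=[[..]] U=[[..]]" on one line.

L=[[1,0,0,0],[1,1,0,0],[1,-1,1,0],[1,2,2,1]] U=[[-2,0,-1,2],[0,2,0,1],[0,0,-2,2],[0,0,0,-2]]

  row1 -= 1·row0 → [0,2,0,1]
  row2 -= 1·row0 → [0,-2,-2,1]
  row3 -= 1·row0 → [0,4,-4,4]
  row2 -= -1·row1 → [0,0,-2,2]
  row3 -= 2·row1 → [0,0,-4,2]
  row3 -= 2·row2 → [0,0,0,-2]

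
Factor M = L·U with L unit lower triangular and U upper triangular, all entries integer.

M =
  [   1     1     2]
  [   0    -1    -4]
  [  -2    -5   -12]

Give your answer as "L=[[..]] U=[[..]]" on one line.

  row1 -= 0·row0 → [0,-1,-4]
  row2 -= -2·row0 → [0,-3,-8]
  row2 -= 3·row1 → [0,0,4]

L=[[1,0,0],[0,1,0],[-2,3,1]] U=[[1,1,2],[0,-1,-4],[0,0,4]]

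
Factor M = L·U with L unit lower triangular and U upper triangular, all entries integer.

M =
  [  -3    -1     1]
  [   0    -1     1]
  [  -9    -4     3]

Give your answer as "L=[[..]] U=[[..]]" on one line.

  r1 -= 0·r0 → [0,-1,1]
  r2 -= 3·r0 → [0,-1,0]
  r2 -= 1·r1 → [0,0,-1]

L=[[1,0,0],[0,1,0],[3,1,1]] U=[[-3,-1,1],[0,-1,1],[0,0,-1]]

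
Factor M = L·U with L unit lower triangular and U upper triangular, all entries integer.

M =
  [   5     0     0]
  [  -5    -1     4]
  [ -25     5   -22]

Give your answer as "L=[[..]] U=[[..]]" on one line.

L=[[1,0,0],[-1,1,0],[-5,-5,1]] U=[[5,0,0],[0,-1,4],[0,0,-2]]

  r1 -= -1·r0 → [0,-1,4]
  r2 -= -5·r0 → [0,5,-22]
  r2 -= -5·r1 → [0,0,-2]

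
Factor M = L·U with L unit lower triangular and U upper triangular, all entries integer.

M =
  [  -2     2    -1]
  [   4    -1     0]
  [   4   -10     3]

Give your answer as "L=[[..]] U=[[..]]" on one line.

L=[[1,0,0],[-2,1,0],[-2,-2,1]] U=[[-2,2,-1],[0,3,-2],[0,0,-3]]

  R1 -= -2·R0 → [0,3,-2]
  R2 -= -2·R0 → [0,-6,1]
  R2 -= -2·R1 → [0,0,-3]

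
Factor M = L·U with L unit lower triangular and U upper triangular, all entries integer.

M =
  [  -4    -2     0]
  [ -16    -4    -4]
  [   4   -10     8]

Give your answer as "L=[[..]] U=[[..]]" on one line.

L=[[1,0,0],[4,1,0],[-1,-3,1]] U=[[-4,-2,0],[0,4,-4],[0,0,-4]]

  r1 -= 4·r0 → [0,4,-4]
  r2 -= -1·r0 → [0,-12,8]
  r2 -= -3·r1 → [0,0,-4]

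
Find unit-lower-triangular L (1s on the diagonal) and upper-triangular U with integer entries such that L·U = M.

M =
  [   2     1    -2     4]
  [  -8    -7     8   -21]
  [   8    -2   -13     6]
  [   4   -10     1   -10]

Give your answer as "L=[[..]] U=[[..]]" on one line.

  R1 -= -4·R0 → [0,-3,0,-5]
  R2 -= 4·R0 → [0,-6,-5,-10]
  R3 -= 2·R0 → [0,-12,5,-18]
  R2 -= 2·R1 → [0,0,-5,0]
  R3 -= 4·R1 → [0,0,5,2]
  R3 -= -1·R2 → [0,0,0,2]

L=[[1,0,0,0],[-4,1,0,0],[4,2,1,0],[2,4,-1,1]] U=[[2,1,-2,4],[0,-3,0,-5],[0,0,-5,0],[0,0,0,2]]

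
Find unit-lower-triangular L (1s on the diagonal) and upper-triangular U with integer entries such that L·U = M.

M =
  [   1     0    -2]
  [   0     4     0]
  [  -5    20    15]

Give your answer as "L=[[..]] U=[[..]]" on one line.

L=[[1,0,0],[0,1,0],[-5,5,1]] U=[[1,0,-2],[0,4,0],[0,0,5]]

  row1 -= 0·row0 → [0,4,0]
  row2 -= -5·row0 → [0,20,5]
  row2 -= 5·row1 → [0,0,5]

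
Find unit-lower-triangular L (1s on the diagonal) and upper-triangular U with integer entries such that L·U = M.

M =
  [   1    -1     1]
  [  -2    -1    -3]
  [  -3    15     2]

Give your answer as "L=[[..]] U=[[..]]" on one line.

L=[[1,0,0],[-2,1,0],[-3,-4,1]] U=[[1,-1,1],[0,-3,-1],[0,0,1]]

  row1 -= -2·row0 → [0,-3,-1]
  row2 -= -3·row0 → [0,12,5]
  row2 -= -4·row1 → [0,0,1]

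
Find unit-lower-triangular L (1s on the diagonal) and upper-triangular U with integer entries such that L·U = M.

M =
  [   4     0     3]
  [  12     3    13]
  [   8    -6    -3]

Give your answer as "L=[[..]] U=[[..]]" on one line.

  R1 -= 3·R0 → [0,3,4]
  R2 -= 2·R0 → [0,-6,-9]
  R2 -= -2·R1 → [0,0,-1]

L=[[1,0,0],[3,1,0],[2,-2,1]] U=[[4,0,3],[0,3,4],[0,0,-1]]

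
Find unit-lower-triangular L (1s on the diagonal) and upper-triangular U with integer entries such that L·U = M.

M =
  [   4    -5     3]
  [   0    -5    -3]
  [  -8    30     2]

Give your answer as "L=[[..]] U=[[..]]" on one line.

  row1 -= 0·row0 → [0,-5,-3]
  row2 -= -2·row0 → [0,20,8]
  row2 -= -4·row1 → [0,0,-4]

L=[[1,0,0],[0,1,0],[-2,-4,1]] U=[[4,-5,3],[0,-5,-3],[0,0,-4]]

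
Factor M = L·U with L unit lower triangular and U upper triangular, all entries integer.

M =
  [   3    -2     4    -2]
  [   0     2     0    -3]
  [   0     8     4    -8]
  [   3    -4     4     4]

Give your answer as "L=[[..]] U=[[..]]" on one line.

L=[[1,0,0,0],[0,1,0,0],[0,4,1,0],[1,-1,0,1]] U=[[3,-2,4,-2],[0,2,0,-3],[0,0,4,4],[0,0,0,3]]

  row1 -= 0·row0 → [0,2,0,-3]
  row2 -= 0·row0 → [0,8,4,-8]
  row3 -= 1·row0 → [0,-2,0,6]
  row2 -= 4·row1 → [0,0,4,4]
  row3 -= -1·row1 → [0,0,0,3]
  row3 -= 0·row2 → [0,0,0,3]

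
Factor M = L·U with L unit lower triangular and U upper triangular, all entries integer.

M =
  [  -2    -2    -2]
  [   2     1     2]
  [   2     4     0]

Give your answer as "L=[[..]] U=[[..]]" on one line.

  row1 -= -1·row0 → [0,-1,0]
  row2 -= -1·row0 → [0,2,-2]
  row2 -= -2·row1 → [0,0,-2]

L=[[1,0,0],[-1,1,0],[-1,-2,1]] U=[[-2,-2,-2],[0,-1,0],[0,0,-2]]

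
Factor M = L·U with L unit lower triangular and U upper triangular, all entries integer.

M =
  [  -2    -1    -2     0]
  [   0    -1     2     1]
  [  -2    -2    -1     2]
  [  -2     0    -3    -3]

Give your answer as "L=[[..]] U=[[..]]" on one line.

  r1 -= 0·r0 → [0,-1,2,1]
  r2 -= 1·r0 → [0,-1,1,2]
  r3 -= 1·r0 → [0,1,-1,-3]
  r2 -= 1·r1 → [0,0,-1,1]
  r3 -= -1·r1 → [0,0,1,-2]
  r3 -= -1·r2 → [0,0,0,-1]

L=[[1,0,0,0],[0,1,0,0],[1,1,1,0],[1,-1,-1,1]] U=[[-2,-1,-2,0],[0,-1,2,1],[0,0,-1,1],[0,0,0,-1]]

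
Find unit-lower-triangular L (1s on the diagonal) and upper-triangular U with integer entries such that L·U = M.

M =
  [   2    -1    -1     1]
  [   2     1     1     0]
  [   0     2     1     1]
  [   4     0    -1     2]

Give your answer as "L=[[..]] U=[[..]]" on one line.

  R1 -= 1·R0 → [0,2,2,-1]
  R2 -= 0·R0 → [0,2,1,1]
  R3 -= 2·R0 → [0,2,1,0]
  R2 -= 1·R1 → [0,0,-1,2]
  R3 -= 1·R1 → [0,0,-1,1]
  R3 -= 1·R2 → [0,0,0,-1]

L=[[1,0,0,0],[1,1,0,0],[0,1,1,0],[2,1,1,1]] U=[[2,-1,-1,1],[0,2,2,-1],[0,0,-1,2],[0,0,0,-1]]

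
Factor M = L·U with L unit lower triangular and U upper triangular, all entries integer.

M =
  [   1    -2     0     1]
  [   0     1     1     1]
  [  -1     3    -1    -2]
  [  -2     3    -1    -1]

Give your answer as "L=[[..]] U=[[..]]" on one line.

L=[[1,0,0,0],[0,1,0,0],[-1,1,1,0],[-2,-1,0,1]] U=[[1,-2,0,1],[0,1,1,1],[0,0,-2,-2],[0,0,0,2]]

  row1 -= 0·row0 → [0,1,1,1]
  row2 -= -1·row0 → [0,1,-1,-1]
  row3 -= -2·row0 → [0,-1,-1,1]
  row2 -= 1·row1 → [0,0,-2,-2]
  row3 -= -1·row1 → [0,0,0,2]
  row3 -= 0·row2 → [0,0,0,2]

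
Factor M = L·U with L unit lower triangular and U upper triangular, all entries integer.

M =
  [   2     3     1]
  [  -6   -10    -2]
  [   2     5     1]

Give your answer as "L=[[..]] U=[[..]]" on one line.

  R1 -= -3·R0 → [0,-1,1]
  R2 -= 1·R0 → [0,2,0]
  R2 -= -2·R1 → [0,0,2]

L=[[1,0,0],[-3,1,0],[1,-2,1]] U=[[2,3,1],[0,-1,1],[0,0,2]]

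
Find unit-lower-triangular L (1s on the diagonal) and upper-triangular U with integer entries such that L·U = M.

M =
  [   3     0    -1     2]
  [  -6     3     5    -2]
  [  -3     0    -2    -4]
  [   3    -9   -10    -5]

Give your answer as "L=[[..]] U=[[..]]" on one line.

  row1 -= -2·row0 → [0,3,3,2]
  row2 -= -1·row0 → [0,0,-3,-2]
  row3 -= 1·row0 → [0,-9,-9,-7]
  row2 -= 0·row1 → [0,0,-3,-2]
  row3 -= -3·row1 → [0,0,0,-1]
  row3 -= 0·row2 → [0,0,0,-1]

L=[[1,0,0,0],[-2,1,0,0],[-1,0,1,0],[1,-3,0,1]] U=[[3,0,-1,2],[0,3,3,2],[0,0,-3,-2],[0,0,0,-1]]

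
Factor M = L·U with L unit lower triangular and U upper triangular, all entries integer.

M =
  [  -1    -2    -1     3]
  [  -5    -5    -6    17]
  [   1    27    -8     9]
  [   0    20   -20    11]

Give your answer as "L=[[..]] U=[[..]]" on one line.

L=[[1,0,0,0],[5,1,0,0],[-1,5,1,0],[0,4,4,1]] U=[[-1,-2,-1,3],[0,5,-1,2],[0,0,-4,2],[0,0,0,-5]]

  r1 -= 5·r0 → [0,5,-1,2]
  r2 -= -1·r0 → [0,25,-9,12]
  r3 -= 0·r0 → [0,20,-20,11]
  r2 -= 5·r1 → [0,0,-4,2]
  r3 -= 4·r1 → [0,0,-16,3]
  r3 -= 4·r2 → [0,0,0,-5]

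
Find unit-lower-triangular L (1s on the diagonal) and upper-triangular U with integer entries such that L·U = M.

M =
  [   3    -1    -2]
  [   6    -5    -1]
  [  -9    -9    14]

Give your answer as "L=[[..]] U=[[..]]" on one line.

  row1 -= 2·row0 → [0,-3,3]
  row2 -= -3·row0 → [0,-12,8]
  row2 -= 4·row1 → [0,0,-4]

L=[[1,0,0],[2,1,0],[-3,4,1]] U=[[3,-1,-2],[0,-3,3],[0,0,-4]]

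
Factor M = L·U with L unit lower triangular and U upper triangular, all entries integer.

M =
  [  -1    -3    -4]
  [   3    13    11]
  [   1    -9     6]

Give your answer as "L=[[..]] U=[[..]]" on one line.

L=[[1,0,0],[-3,1,0],[-1,-3,1]] U=[[-1,-3,-4],[0,4,-1],[0,0,-1]]

  r1 -= -3·r0 → [0,4,-1]
  r2 -= -1·r0 → [0,-12,2]
  r2 -= -3·r1 → [0,0,-1]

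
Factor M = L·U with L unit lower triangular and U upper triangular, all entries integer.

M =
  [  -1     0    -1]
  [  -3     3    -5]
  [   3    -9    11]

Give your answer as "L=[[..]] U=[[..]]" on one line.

L=[[1,0,0],[3,1,0],[-3,-3,1]] U=[[-1,0,-1],[0,3,-2],[0,0,2]]

  row1 -= 3·row0 → [0,3,-2]
  row2 -= -3·row0 → [0,-9,8]
  row2 -= -3·row1 → [0,0,2]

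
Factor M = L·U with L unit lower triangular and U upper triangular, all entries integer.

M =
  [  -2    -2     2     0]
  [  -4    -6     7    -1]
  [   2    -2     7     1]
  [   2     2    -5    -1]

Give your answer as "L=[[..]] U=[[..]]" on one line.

L=[[1,0,0,0],[2,1,0,0],[-1,2,1,0],[-1,0,-1,1]] U=[[-2,-2,2,0],[0,-2,3,-1],[0,0,3,3],[0,0,0,2]]

  R1 -= 2·R0 → [0,-2,3,-1]
  R2 -= -1·R0 → [0,-4,9,1]
  R3 -= -1·R0 → [0,0,-3,-1]
  R2 -= 2·R1 → [0,0,3,3]
  R3 -= 0·R1 → [0,0,-3,-1]
  R3 -= -1·R2 → [0,0,0,2]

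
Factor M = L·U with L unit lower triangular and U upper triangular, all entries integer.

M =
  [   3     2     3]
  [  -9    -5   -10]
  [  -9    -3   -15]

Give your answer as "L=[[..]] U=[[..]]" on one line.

L=[[1,0,0],[-3,1,0],[-3,3,1]] U=[[3,2,3],[0,1,-1],[0,0,-3]]

  row1 -= -3·row0 → [0,1,-1]
  row2 -= -3·row0 → [0,3,-6]
  row2 -= 3·row1 → [0,0,-3]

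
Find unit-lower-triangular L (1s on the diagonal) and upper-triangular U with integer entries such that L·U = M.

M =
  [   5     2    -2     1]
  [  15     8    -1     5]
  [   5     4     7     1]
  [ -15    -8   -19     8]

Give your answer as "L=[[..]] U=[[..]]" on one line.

  R1 -= 3·R0 → [0,2,5,2]
  R2 -= 1·R0 → [0,2,9,0]
  R3 -= -3·R0 → [0,-2,-25,11]
  R2 -= 1·R1 → [0,0,4,-2]
  R3 -= -1·R1 → [0,0,-20,13]
  R3 -= -5·R2 → [0,0,0,3]

L=[[1,0,0,0],[3,1,0,0],[1,1,1,0],[-3,-1,-5,1]] U=[[5,2,-2,1],[0,2,5,2],[0,0,4,-2],[0,0,0,3]]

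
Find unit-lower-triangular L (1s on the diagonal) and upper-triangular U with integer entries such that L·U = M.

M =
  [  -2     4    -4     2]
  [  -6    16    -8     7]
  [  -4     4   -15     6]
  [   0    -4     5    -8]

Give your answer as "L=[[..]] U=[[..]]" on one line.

L=[[1,0,0,0],[3,1,0,0],[2,-1,1,0],[0,-1,-3,1]] U=[[-2,4,-4,2],[0,4,4,1],[0,0,-3,3],[0,0,0,2]]

  r1 -= 3·r0 → [0,4,4,1]
  r2 -= 2·r0 → [0,-4,-7,2]
  r3 -= 0·r0 → [0,-4,5,-8]
  r2 -= -1·r1 → [0,0,-3,3]
  r3 -= -1·r1 → [0,0,9,-7]
  r3 -= -3·r2 → [0,0,0,2]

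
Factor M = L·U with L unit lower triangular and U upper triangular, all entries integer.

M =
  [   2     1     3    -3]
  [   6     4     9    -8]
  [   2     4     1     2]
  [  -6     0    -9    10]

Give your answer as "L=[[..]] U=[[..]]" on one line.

L=[[1,0,0,0],[3,1,0,0],[1,3,1,0],[-3,3,0,1]] U=[[2,1,3,-3],[0,1,0,1],[0,0,-2,2],[0,0,0,-2]]

  r1 -= 3·r0 → [0,1,0,1]
  r2 -= 1·r0 → [0,3,-2,5]
  r3 -= -3·r0 → [0,3,0,1]
  r2 -= 3·r1 → [0,0,-2,2]
  r3 -= 3·r1 → [0,0,0,-2]
  r3 -= 0·r2 → [0,0,0,-2]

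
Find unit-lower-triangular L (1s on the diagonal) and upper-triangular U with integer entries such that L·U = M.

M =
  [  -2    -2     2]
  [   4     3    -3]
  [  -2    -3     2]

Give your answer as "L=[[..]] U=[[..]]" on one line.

L=[[1,0,0],[-2,1,0],[1,1,1]] U=[[-2,-2,2],[0,-1,1],[0,0,-1]]

  r1 -= -2·r0 → [0,-1,1]
  r2 -= 1·r0 → [0,-1,0]
  r2 -= 1·r1 → [0,0,-1]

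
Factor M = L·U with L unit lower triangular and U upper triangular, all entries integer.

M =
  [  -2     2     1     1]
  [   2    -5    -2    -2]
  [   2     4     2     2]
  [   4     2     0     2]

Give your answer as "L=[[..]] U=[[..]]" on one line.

  row1 -= -1·row0 → [0,-3,-1,-1]
  row2 -= -1·row0 → [0,6,3,3]
  row3 -= -2·row0 → [0,6,2,4]
  row2 -= -2·row1 → [0,0,1,1]
  row3 -= -2·row1 → [0,0,0,2]
  row3 -= 0·row2 → [0,0,0,2]

L=[[1,0,0,0],[-1,1,0,0],[-1,-2,1,0],[-2,-2,0,1]] U=[[-2,2,1,1],[0,-3,-1,-1],[0,0,1,1],[0,0,0,2]]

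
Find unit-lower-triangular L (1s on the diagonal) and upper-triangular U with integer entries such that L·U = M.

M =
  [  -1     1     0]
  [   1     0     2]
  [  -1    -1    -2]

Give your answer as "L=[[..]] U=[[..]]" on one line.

L=[[1,0,0],[-1,1,0],[1,-2,1]] U=[[-1,1,0],[0,1,2],[0,0,2]]

  R1 -= -1·R0 → [0,1,2]
  R2 -= 1·R0 → [0,-2,-2]
  R2 -= -2·R1 → [0,0,2]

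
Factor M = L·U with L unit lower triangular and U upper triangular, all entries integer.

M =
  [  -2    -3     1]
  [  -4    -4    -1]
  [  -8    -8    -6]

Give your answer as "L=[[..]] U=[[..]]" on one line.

L=[[1,0,0],[2,1,0],[4,2,1]] U=[[-2,-3,1],[0,2,-3],[0,0,-4]]

  R1 -= 2·R0 → [0,2,-3]
  R2 -= 4·R0 → [0,4,-10]
  R2 -= 2·R1 → [0,0,-4]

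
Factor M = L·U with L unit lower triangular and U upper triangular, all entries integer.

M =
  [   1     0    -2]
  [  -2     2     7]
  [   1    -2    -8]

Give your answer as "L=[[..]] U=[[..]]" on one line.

  row1 -= -2·row0 → [0,2,3]
  row2 -= 1·row0 → [0,-2,-6]
  row2 -= -1·row1 → [0,0,-3]

L=[[1,0,0],[-2,1,0],[1,-1,1]] U=[[1,0,-2],[0,2,3],[0,0,-3]]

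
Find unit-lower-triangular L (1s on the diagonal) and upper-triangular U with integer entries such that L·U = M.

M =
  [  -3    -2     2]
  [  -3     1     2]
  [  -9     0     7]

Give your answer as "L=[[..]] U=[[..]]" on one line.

  r1 -= 1·r0 → [0,3,0]
  r2 -= 3·r0 → [0,6,1]
  r2 -= 2·r1 → [0,0,1]

L=[[1,0,0],[1,1,0],[3,2,1]] U=[[-3,-2,2],[0,3,0],[0,0,1]]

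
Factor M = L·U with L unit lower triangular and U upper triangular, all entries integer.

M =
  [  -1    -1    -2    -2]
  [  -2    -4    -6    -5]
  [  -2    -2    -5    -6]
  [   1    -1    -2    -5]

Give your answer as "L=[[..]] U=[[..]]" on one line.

  r1 -= 2·r0 → [0,-2,-2,-1]
  r2 -= 2·r0 → [0,0,-1,-2]
  r3 -= -1·r0 → [0,-2,-4,-7]
  r2 -= 0·r1 → [0,0,-1,-2]
  r3 -= 1·r1 → [0,0,-2,-6]
  r3 -= 2·r2 → [0,0,0,-2]

L=[[1,0,0,0],[2,1,0,0],[2,0,1,0],[-1,1,2,1]] U=[[-1,-1,-2,-2],[0,-2,-2,-1],[0,0,-1,-2],[0,0,0,-2]]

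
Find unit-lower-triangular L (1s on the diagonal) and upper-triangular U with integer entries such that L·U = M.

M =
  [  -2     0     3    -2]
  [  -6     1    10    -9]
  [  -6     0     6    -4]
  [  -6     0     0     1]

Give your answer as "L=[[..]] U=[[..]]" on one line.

  r1 -= 3·r0 → [0,1,1,-3]
  r2 -= 3·r0 → [0,0,-3,2]
  r3 -= 3·r0 → [0,0,-9,7]
  r2 -= 0·r1 → [0,0,-3,2]
  r3 -= 0·r1 → [0,0,-9,7]
  r3 -= 3·r2 → [0,0,0,1]

L=[[1,0,0,0],[3,1,0,0],[3,0,1,0],[3,0,3,1]] U=[[-2,0,3,-2],[0,1,1,-3],[0,0,-3,2],[0,0,0,1]]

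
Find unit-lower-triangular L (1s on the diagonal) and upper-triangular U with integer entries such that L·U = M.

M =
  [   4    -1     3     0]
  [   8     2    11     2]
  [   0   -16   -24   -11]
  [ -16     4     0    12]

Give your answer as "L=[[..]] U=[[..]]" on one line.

  row1 -= 2·row0 → [0,4,5,2]
  row2 -= 0·row0 → [0,-16,-24,-11]
  row3 -= -4·row0 → [0,0,12,12]
  row2 -= -4·row1 → [0,0,-4,-3]
  row3 -= 0·row1 → [0,0,12,12]
  row3 -= -3·row2 → [0,0,0,3]

L=[[1,0,0,0],[2,1,0,0],[0,-4,1,0],[-4,0,-3,1]] U=[[4,-1,3,0],[0,4,5,2],[0,0,-4,-3],[0,0,0,3]]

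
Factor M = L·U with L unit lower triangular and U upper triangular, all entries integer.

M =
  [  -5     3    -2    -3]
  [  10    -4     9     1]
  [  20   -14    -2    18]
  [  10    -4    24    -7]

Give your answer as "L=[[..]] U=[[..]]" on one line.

L=[[1,0,0,0],[-2,1,0,0],[-4,-1,1,0],[-2,1,-3,1]] U=[[-5,3,-2,-3],[0,2,5,-5],[0,0,-5,1],[0,0,0,-5]]

  r1 -= -2·r0 → [0,2,5,-5]
  r2 -= -4·r0 → [0,-2,-10,6]
  r3 -= -2·r0 → [0,2,20,-13]
  r2 -= -1·r1 → [0,0,-5,1]
  r3 -= 1·r1 → [0,0,15,-8]
  r3 -= -3·r2 → [0,0,0,-5]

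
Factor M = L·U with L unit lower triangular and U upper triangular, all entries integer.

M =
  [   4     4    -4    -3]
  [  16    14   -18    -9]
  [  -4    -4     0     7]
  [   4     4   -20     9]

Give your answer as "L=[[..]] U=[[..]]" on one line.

  R1 -= 4·R0 → [0,-2,-2,3]
  R2 -= -1·R0 → [0,0,-4,4]
  R3 -= 1·R0 → [0,0,-16,12]
  R2 -= 0·R1 → [0,0,-4,4]
  R3 -= 0·R1 → [0,0,-16,12]
  R3 -= 4·R2 → [0,0,0,-4]

L=[[1,0,0,0],[4,1,0,0],[-1,0,1,0],[1,0,4,1]] U=[[4,4,-4,-3],[0,-2,-2,3],[0,0,-4,4],[0,0,0,-4]]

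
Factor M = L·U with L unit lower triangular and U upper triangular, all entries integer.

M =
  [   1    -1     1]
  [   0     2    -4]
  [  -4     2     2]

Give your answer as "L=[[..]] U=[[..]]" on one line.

L=[[1,0,0],[0,1,0],[-4,-1,1]] U=[[1,-1,1],[0,2,-4],[0,0,2]]

  row1 -= 0·row0 → [0,2,-4]
  row2 -= -4·row0 → [0,-2,6]
  row2 -= -1·row1 → [0,0,2]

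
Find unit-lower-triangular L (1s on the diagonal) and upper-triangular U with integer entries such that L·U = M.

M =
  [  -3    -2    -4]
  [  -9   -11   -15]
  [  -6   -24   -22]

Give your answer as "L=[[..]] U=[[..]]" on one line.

  r1 -= 3·r0 → [0,-5,-3]
  r2 -= 2·r0 → [0,-20,-14]
  r2 -= 4·r1 → [0,0,-2]

L=[[1,0,0],[3,1,0],[2,4,1]] U=[[-3,-2,-4],[0,-5,-3],[0,0,-2]]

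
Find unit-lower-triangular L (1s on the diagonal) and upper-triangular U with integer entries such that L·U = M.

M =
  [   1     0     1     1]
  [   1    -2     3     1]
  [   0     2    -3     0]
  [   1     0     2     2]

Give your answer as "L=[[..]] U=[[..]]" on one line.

L=[[1,0,0,0],[1,1,0,0],[0,-1,1,0],[1,0,-1,1]] U=[[1,0,1,1],[0,-2,2,0],[0,0,-1,0],[0,0,0,1]]

  R1 -= 1·R0 → [0,-2,2,0]
  R2 -= 0·R0 → [0,2,-3,0]
  R3 -= 1·R0 → [0,0,1,1]
  R2 -= -1·R1 → [0,0,-1,0]
  R3 -= 0·R1 → [0,0,1,1]
  R3 -= -1·R2 → [0,0,0,1]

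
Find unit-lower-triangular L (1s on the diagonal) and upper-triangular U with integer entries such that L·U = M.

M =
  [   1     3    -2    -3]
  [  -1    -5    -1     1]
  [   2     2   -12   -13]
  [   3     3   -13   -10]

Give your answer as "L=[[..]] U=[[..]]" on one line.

  R1 -= -1·R0 → [0,-2,-3,-2]
  R2 -= 2·R0 → [0,-4,-8,-7]
  R3 -= 3·R0 → [0,-6,-7,-1]
  R2 -= 2·R1 → [0,0,-2,-3]
  R3 -= 3·R1 → [0,0,2,5]
  R3 -= -1·R2 → [0,0,0,2]

L=[[1,0,0,0],[-1,1,0,0],[2,2,1,0],[3,3,-1,1]] U=[[1,3,-2,-3],[0,-2,-3,-2],[0,0,-2,-3],[0,0,0,2]]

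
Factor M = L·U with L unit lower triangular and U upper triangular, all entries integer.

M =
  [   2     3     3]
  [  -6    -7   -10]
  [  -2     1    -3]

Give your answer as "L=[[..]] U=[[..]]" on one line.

L=[[1,0,0],[-3,1,0],[-1,2,1]] U=[[2,3,3],[0,2,-1],[0,0,2]]

  row1 -= -3·row0 → [0,2,-1]
  row2 -= -1·row0 → [0,4,0]
  row2 -= 2·row1 → [0,0,2]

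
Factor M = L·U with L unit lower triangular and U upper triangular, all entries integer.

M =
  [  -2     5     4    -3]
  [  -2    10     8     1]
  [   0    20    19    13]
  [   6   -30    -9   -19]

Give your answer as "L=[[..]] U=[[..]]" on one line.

  r1 -= 1·r0 → [0,5,4,4]
  r2 -= 0·r0 → [0,20,19,13]
  r3 -= -3·r0 → [0,-15,3,-28]
  r2 -= 4·r1 → [0,0,3,-3]
  r3 -= -3·r1 → [0,0,15,-16]
  r3 -= 5·r2 → [0,0,0,-1]

L=[[1,0,0,0],[1,1,0,0],[0,4,1,0],[-3,-3,5,1]] U=[[-2,5,4,-3],[0,5,4,4],[0,0,3,-3],[0,0,0,-1]]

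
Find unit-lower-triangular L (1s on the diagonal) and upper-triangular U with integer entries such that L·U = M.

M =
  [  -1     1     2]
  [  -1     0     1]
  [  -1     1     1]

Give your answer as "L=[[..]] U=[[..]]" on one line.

  R1 -= 1·R0 → [0,-1,-1]
  R2 -= 1·R0 → [0,0,-1]
  R2 -= 0·R1 → [0,0,-1]

L=[[1,0,0],[1,1,0],[1,0,1]] U=[[-1,1,2],[0,-1,-1],[0,0,-1]]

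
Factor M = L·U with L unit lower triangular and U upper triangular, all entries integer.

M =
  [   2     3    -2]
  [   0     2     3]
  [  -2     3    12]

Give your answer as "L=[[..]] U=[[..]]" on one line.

L=[[1,0,0],[0,1,0],[-1,3,1]] U=[[2,3,-2],[0,2,3],[0,0,1]]

  r1 -= 0·r0 → [0,2,3]
  r2 -= -1·r0 → [0,6,10]
  r2 -= 3·r1 → [0,0,1]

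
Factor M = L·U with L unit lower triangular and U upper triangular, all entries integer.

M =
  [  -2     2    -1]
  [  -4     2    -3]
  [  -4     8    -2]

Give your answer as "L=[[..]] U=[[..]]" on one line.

  row1 -= 2·row0 → [0,-2,-1]
  row2 -= 2·row0 → [0,4,0]
  row2 -= -2·row1 → [0,0,-2]

L=[[1,0,0],[2,1,0],[2,-2,1]] U=[[-2,2,-1],[0,-2,-1],[0,0,-2]]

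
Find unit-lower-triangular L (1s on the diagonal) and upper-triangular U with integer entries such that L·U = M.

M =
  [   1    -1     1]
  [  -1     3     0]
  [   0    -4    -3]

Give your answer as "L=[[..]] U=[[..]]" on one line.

  row1 -= -1·row0 → [0,2,1]
  row2 -= 0·row0 → [0,-4,-3]
  row2 -= -2·row1 → [0,0,-1]

L=[[1,0,0],[-1,1,0],[0,-2,1]] U=[[1,-1,1],[0,2,1],[0,0,-1]]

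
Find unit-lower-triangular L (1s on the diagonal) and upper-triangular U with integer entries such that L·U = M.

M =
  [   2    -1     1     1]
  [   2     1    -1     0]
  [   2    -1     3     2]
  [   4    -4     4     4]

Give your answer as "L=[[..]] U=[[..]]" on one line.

  R1 -= 1·R0 → [0,2,-2,-1]
  R2 -= 1·R0 → [0,0,2,1]
  R3 -= 2·R0 → [0,-2,2,2]
  R2 -= 0·R1 → [0,0,2,1]
  R3 -= -1·R1 → [0,0,0,1]
  R3 -= 0·R2 → [0,0,0,1]

L=[[1,0,0,0],[1,1,0,0],[1,0,1,0],[2,-1,0,1]] U=[[2,-1,1,1],[0,2,-2,-1],[0,0,2,1],[0,0,0,1]]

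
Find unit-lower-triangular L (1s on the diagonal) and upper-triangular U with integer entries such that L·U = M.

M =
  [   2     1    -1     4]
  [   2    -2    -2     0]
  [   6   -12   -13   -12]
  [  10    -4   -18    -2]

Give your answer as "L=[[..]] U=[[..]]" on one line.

L=[[1,0,0,0],[1,1,0,0],[3,5,1,0],[5,3,2,1]] U=[[2,1,-1,4],[0,-3,-1,-4],[0,0,-5,-4],[0,0,0,-2]]

  R1 -= 1·R0 → [0,-3,-1,-4]
  R2 -= 3·R0 → [0,-15,-10,-24]
  R3 -= 5·R0 → [0,-9,-13,-22]
  R2 -= 5·R1 → [0,0,-5,-4]
  R3 -= 3·R1 → [0,0,-10,-10]
  R3 -= 2·R2 → [0,0,0,-2]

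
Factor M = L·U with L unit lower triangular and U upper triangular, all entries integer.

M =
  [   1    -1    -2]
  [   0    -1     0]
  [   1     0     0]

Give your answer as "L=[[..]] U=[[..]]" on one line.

  row1 -= 0·row0 → [0,-1,0]
  row2 -= 1·row0 → [0,1,2]
  row2 -= -1·row1 → [0,0,2]

L=[[1,0,0],[0,1,0],[1,-1,1]] U=[[1,-1,-2],[0,-1,0],[0,0,2]]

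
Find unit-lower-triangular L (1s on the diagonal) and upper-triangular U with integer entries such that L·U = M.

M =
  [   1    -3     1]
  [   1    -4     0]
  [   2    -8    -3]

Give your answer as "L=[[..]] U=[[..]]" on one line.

L=[[1,0,0],[1,1,0],[2,2,1]] U=[[1,-3,1],[0,-1,-1],[0,0,-3]]

  R1 -= 1·R0 → [0,-1,-1]
  R2 -= 2·R0 → [0,-2,-5]
  R2 -= 2·R1 → [0,0,-3]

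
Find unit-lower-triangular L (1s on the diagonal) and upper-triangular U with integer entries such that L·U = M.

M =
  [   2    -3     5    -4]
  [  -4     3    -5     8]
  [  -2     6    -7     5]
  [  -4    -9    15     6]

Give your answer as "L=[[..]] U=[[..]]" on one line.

L=[[1,0,0,0],[-2,1,0,0],[-1,-1,1,0],[-2,5,0,1]] U=[[2,-3,5,-4],[0,-3,5,0],[0,0,3,1],[0,0,0,-2]]

  row1 -= -2·row0 → [0,-3,5,0]
  row2 -= -1·row0 → [0,3,-2,1]
  row3 -= -2·row0 → [0,-15,25,-2]
  row2 -= -1·row1 → [0,0,3,1]
  row3 -= 5·row1 → [0,0,0,-2]
  row3 -= 0·row2 → [0,0,0,-2]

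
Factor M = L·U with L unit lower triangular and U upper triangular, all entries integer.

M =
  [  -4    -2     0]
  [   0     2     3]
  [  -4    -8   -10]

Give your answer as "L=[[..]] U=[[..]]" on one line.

  R1 -= 0·R0 → [0,2,3]
  R2 -= 1·R0 → [0,-6,-10]
  R2 -= -3·R1 → [0,0,-1]

L=[[1,0,0],[0,1,0],[1,-3,1]] U=[[-4,-2,0],[0,2,3],[0,0,-1]]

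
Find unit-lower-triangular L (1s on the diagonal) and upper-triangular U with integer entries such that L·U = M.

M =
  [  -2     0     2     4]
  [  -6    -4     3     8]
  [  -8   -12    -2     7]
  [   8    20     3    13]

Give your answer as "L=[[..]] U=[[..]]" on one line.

L=[[1,0,0,0],[3,1,0,0],[4,3,1,0],[-4,-5,4,1]] U=[[-2,0,2,4],[0,-4,-3,-4],[0,0,-1,3],[0,0,0,-3]]

  r1 -= 3·r0 → [0,-4,-3,-4]
  r2 -= 4·r0 → [0,-12,-10,-9]
  r3 -= -4·r0 → [0,20,11,29]
  r2 -= 3·r1 → [0,0,-1,3]
  r3 -= -5·r1 → [0,0,-4,9]
  r3 -= 4·r2 → [0,0,0,-3]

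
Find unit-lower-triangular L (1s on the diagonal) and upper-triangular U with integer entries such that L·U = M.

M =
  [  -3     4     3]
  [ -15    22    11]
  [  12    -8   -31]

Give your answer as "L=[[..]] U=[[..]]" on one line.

L=[[1,0,0],[5,1,0],[-4,4,1]] U=[[-3,4,3],[0,2,-4],[0,0,-3]]

  row1 -= 5·row0 → [0,2,-4]
  row2 -= -4·row0 → [0,8,-19]
  row2 -= 4·row1 → [0,0,-3]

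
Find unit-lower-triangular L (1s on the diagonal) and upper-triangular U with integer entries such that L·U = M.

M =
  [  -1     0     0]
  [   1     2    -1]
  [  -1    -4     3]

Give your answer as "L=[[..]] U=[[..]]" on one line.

L=[[1,0,0],[-1,1,0],[1,-2,1]] U=[[-1,0,0],[0,2,-1],[0,0,1]]

  row1 -= -1·row0 → [0,2,-1]
  row2 -= 1·row0 → [0,-4,3]
  row2 -= -2·row1 → [0,0,1]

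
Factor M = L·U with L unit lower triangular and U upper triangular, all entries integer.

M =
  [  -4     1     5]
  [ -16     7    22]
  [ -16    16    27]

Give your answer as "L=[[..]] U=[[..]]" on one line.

L=[[1,0,0],[4,1,0],[4,4,1]] U=[[-4,1,5],[0,3,2],[0,0,-1]]

  R1 -= 4·R0 → [0,3,2]
  R2 -= 4·R0 → [0,12,7]
  R2 -= 4·R1 → [0,0,-1]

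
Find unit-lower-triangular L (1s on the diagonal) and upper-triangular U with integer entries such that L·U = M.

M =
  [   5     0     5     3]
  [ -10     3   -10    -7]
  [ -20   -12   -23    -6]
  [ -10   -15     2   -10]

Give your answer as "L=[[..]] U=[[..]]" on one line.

L=[[1,0,0,0],[-2,1,0,0],[-4,-4,1,0],[-2,-5,-4,1]] U=[[5,0,5,3],[0,3,0,-1],[0,0,-3,2],[0,0,0,-1]]

  row1 -= -2·row0 → [0,3,0,-1]
  row2 -= -4·row0 → [0,-12,-3,6]
  row3 -= -2·row0 → [0,-15,12,-4]
  row2 -= -4·row1 → [0,0,-3,2]
  row3 -= -5·row1 → [0,0,12,-9]
  row3 -= -4·row2 → [0,0,0,-1]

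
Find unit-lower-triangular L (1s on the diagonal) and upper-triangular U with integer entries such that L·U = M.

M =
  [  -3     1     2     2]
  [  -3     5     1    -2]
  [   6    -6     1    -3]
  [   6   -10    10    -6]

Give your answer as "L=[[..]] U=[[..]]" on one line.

  row1 -= 1·row0 → [0,4,-1,-4]
  row2 -= -2·row0 → [0,-4,5,1]
  row3 -= -2·row0 → [0,-8,14,-2]
  row2 -= -1·row1 → [0,0,4,-3]
  row3 -= -2·row1 → [0,0,12,-10]
  row3 -= 3·row2 → [0,0,0,-1]

L=[[1,0,0,0],[1,1,0,0],[-2,-1,1,0],[-2,-2,3,1]] U=[[-3,1,2,2],[0,4,-1,-4],[0,0,4,-3],[0,0,0,-1]]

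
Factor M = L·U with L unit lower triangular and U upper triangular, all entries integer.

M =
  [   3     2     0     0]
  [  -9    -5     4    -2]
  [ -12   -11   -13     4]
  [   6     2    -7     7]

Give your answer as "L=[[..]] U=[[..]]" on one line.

L=[[1,0,0,0],[-3,1,0,0],[-4,-3,1,0],[2,-2,-1,1]] U=[[3,2,0,0],[0,1,4,-2],[0,0,-1,-2],[0,0,0,1]]

  row1 -= -3·row0 → [0,1,4,-2]
  row2 -= -4·row0 → [0,-3,-13,4]
  row3 -= 2·row0 → [0,-2,-7,7]
  row2 -= -3·row1 → [0,0,-1,-2]
  row3 -= -2·row1 → [0,0,1,3]
  row3 -= -1·row2 → [0,0,0,1]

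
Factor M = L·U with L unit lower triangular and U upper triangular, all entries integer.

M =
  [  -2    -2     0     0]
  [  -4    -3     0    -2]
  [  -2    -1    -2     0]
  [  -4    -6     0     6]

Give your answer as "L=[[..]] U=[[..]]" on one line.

  R1 -= 2·R0 → [0,1,0,-2]
  R2 -= 1·R0 → [0,1,-2,0]
  R3 -= 2·R0 → [0,-2,0,6]
  R2 -= 1·R1 → [0,0,-2,2]
  R3 -= -2·R1 → [0,0,0,2]
  R3 -= 0·R2 → [0,0,0,2]

L=[[1,0,0,0],[2,1,0,0],[1,1,1,0],[2,-2,0,1]] U=[[-2,-2,0,0],[0,1,0,-2],[0,0,-2,2],[0,0,0,2]]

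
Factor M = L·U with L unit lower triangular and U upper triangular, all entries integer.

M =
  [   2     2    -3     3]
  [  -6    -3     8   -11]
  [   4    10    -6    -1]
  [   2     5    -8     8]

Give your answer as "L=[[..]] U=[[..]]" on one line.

  r1 -= -3·r0 → [0,3,-1,-2]
  r2 -= 2·r0 → [0,6,0,-7]
  r3 -= 1·r0 → [0,3,-5,5]
  r2 -= 2·r1 → [0,0,2,-3]
  r3 -= 1·r1 → [0,0,-4,7]
  r3 -= -2·r2 → [0,0,0,1]

L=[[1,0,0,0],[-3,1,0,0],[2,2,1,0],[1,1,-2,1]] U=[[2,2,-3,3],[0,3,-1,-2],[0,0,2,-3],[0,0,0,1]]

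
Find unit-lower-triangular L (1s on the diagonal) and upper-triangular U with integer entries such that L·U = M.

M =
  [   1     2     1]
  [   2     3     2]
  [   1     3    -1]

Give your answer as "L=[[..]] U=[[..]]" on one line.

  row1 -= 2·row0 → [0,-1,0]
  row2 -= 1·row0 → [0,1,-2]
  row2 -= -1·row1 → [0,0,-2]

L=[[1,0,0],[2,1,0],[1,-1,1]] U=[[1,2,1],[0,-1,0],[0,0,-2]]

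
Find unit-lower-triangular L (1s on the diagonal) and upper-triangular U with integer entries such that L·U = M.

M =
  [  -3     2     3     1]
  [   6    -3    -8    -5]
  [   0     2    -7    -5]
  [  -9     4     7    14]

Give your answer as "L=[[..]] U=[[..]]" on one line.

  row1 -= -2·row0 → [0,1,-2,-3]
  row2 -= 0·row0 → [0,2,-7,-5]
  row3 -= 3·row0 → [0,-2,-2,11]
  row2 -= 2·row1 → [0,0,-3,1]
  row3 -= -2·row1 → [0,0,-6,5]
  row3 -= 2·row2 → [0,0,0,3]

L=[[1,0,0,0],[-2,1,0,0],[0,2,1,0],[3,-2,2,1]] U=[[-3,2,3,1],[0,1,-2,-3],[0,0,-3,1],[0,0,0,3]]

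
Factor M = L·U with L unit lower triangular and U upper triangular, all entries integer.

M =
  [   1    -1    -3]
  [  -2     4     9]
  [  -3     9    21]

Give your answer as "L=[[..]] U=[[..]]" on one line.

L=[[1,0,0],[-2,1,0],[-3,3,1]] U=[[1,-1,-3],[0,2,3],[0,0,3]]

  row1 -= -2·row0 → [0,2,3]
  row2 -= -3·row0 → [0,6,12]
  row2 -= 3·row1 → [0,0,3]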